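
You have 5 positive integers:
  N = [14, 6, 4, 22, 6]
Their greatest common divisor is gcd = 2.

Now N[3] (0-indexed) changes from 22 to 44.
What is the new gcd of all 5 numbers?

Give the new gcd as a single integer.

Answer: 2

Derivation:
Numbers: [14, 6, 4, 22, 6], gcd = 2
Change: index 3, 22 -> 44
gcd of the OTHER numbers (without index 3): gcd([14, 6, 4, 6]) = 2
New gcd = gcd(g_others, new_val) = gcd(2, 44) = 2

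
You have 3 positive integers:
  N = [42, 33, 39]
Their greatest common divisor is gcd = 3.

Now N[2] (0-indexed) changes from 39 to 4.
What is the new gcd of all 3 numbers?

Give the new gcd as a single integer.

Answer: 1

Derivation:
Numbers: [42, 33, 39], gcd = 3
Change: index 2, 39 -> 4
gcd of the OTHER numbers (without index 2): gcd([42, 33]) = 3
New gcd = gcd(g_others, new_val) = gcd(3, 4) = 1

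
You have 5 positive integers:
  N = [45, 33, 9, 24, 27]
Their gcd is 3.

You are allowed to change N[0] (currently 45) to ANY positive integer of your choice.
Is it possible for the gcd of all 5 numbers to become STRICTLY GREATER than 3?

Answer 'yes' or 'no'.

Answer: no

Derivation:
Current gcd = 3
gcd of all OTHER numbers (without N[0]=45): gcd([33, 9, 24, 27]) = 3
The new gcd after any change is gcd(3, new_value).
This can be at most 3.
Since 3 = old gcd 3, the gcd can only stay the same or decrease.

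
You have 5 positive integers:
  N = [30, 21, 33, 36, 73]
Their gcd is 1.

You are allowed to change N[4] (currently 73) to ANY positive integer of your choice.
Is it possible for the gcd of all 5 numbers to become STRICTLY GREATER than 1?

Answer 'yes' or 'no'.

Current gcd = 1
gcd of all OTHER numbers (without N[4]=73): gcd([30, 21, 33, 36]) = 3
The new gcd after any change is gcd(3, new_value).
This can be at most 3.
Since 3 > old gcd 1, the gcd CAN increase (e.g., set N[4] = 3).

Answer: yes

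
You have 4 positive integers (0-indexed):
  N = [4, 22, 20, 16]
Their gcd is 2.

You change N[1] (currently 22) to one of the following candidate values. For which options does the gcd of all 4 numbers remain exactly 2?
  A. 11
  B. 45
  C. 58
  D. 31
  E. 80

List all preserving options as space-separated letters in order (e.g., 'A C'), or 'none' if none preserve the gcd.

Answer: C

Derivation:
Old gcd = 2; gcd of others (without N[1]) = 4
New gcd for candidate v: gcd(4, v). Preserves old gcd iff gcd(4, v) = 2.
  Option A: v=11, gcd(4,11)=1 -> changes
  Option B: v=45, gcd(4,45)=1 -> changes
  Option C: v=58, gcd(4,58)=2 -> preserves
  Option D: v=31, gcd(4,31)=1 -> changes
  Option E: v=80, gcd(4,80)=4 -> changes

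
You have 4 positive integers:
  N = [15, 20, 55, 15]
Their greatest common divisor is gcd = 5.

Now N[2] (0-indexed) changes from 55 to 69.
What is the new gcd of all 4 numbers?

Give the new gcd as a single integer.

Answer: 1

Derivation:
Numbers: [15, 20, 55, 15], gcd = 5
Change: index 2, 55 -> 69
gcd of the OTHER numbers (without index 2): gcd([15, 20, 15]) = 5
New gcd = gcd(g_others, new_val) = gcd(5, 69) = 1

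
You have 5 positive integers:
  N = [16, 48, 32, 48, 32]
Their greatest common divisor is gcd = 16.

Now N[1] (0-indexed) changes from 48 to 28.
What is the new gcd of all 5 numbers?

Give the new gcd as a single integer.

Numbers: [16, 48, 32, 48, 32], gcd = 16
Change: index 1, 48 -> 28
gcd of the OTHER numbers (without index 1): gcd([16, 32, 48, 32]) = 16
New gcd = gcd(g_others, new_val) = gcd(16, 28) = 4

Answer: 4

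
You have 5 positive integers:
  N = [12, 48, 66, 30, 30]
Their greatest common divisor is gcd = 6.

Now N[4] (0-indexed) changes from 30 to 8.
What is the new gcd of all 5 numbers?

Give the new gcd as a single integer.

Answer: 2

Derivation:
Numbers: [12, 48, 66, 30, 30], gcd = 6
Change: index 4, 30 -> 8
gcd of the OTHER numbers (without index 4): gcd([12, 48, 66, 30]) = 6
New gcd = gcd(g_others, new_val) = gcd(6, 8) = 2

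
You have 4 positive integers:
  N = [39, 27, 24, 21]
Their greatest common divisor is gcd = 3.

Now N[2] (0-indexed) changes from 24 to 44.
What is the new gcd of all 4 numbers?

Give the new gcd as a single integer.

Numbers: [39, 27, 24, 21], gcd = 3
Change: index 2, 24 -> 44
gcd of the OTHER numbers (without index 2): gcd([39, 27, 21]) = 3
New gcd = gcd(g_others, new_val) = gcd(3, 44) = 1

Answer: 1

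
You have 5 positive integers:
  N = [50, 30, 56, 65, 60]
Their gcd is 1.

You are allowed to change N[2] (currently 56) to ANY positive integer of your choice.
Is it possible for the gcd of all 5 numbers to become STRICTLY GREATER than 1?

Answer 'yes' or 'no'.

Current gcd = 1
gcd of all OTHER numbers (without N[2]=56): gcd([50, 30, 65, 60]) = 5
The new gcd after any change is gcd(5, new_value).
This can be at most 5.
Since 5 > old gcd 1, the gcd CAN increase (e.g., set N[2] = 5).

Answer: yes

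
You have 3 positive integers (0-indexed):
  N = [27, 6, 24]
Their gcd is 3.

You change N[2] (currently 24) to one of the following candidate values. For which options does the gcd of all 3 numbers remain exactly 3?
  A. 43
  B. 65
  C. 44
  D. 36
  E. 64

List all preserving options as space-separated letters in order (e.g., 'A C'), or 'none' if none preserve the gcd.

Old gcd = 3; gcd of others (without N[2]) = 3
New gcd for candidate v: gcd(3, v). Preserves old gcd iff gcd(3, v) = 3.
  Option A: v=43, gcd(3,43)=1 -> changes
  Option B: v=65, gcd(3,65)=1 -> changes
  Option C: v=44, gcd(3,44)=1 -> changes
  Option D: v=36, gcd(3,36)=3 -> preserves
  Option E: v=64, gcd(3,64)=1 -> changes

Answer: D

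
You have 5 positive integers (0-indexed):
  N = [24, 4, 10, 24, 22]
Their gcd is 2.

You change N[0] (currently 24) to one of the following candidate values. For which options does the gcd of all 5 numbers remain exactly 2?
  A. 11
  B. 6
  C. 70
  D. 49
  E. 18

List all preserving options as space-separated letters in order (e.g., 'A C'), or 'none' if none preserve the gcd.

Answer: B C E

Derivation:
Old gcd = 2; gcd of others (without N[0]) = 2
New gcd for candidate v: gcd(2, v). Preserves old gcd iff gcd(2, v) = 2.
  Option A: v=11, gcd(2,11)=1 -> changes
  Option B: v=6, gcd(2,6)=2 -> preserves
  Option C: v=70, gcd(2,70)=2 -> preserves
  Option D: v=49, gcd(2,49)=1 -> changes
  Option E: v=18, gcd(2,18)=2 -> preserves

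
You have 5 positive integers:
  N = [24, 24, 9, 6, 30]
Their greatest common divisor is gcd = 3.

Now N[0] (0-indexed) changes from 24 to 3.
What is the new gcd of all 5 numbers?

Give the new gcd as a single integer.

Numbers: [24, 24, 9, 6, 30], gcd = 3
Change: index 0, 24 -> 3
gcd of the OTHER numbers (without index 0): gcd([24, 9, 6, 30]) = 3
New gcd = gcd(g_others, new_val) = gcd(3, 3) = 3

Answer: 3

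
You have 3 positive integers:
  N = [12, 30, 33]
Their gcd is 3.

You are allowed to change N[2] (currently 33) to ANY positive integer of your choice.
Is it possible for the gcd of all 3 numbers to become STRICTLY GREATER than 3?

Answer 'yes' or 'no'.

Answer: yes

Derivation:
Current gcd = 3
gcd of all OTHER numbers (without N[2]=33): gcd([12, 30]) = 6
The new gcd after any change is gcd(6, new_value).
This can be at most 6.
Since 6 > old gcd 3, the gcd CAN increase (e.g., set N[2] = 6).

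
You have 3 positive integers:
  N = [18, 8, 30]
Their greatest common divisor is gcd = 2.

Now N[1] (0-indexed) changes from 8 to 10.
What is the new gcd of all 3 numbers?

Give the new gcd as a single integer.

Numbers: [18, 8, 30], gcd = 2
Change: index 1, 8 -> 10
gcd of the OTHER numbers (without index 1): gcd([18, 30]) = 6
New gcd = gcd(g_others, new_val) = gcd(6, 10) = 2

Answer: 2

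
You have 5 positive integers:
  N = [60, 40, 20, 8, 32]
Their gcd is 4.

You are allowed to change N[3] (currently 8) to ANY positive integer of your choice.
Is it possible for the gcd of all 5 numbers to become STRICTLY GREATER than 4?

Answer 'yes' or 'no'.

Answer: no

Derivation:
Current gcd = 4
gcd of all OTHER numbers (without N[3]=8): gcd([60, 40, 20, 32]) = 4
The new gcd after any change is gcd(4, new_value).
This can be at most 4.
Since 4 = old gcd 4, the gcd can only stay the same or decrease.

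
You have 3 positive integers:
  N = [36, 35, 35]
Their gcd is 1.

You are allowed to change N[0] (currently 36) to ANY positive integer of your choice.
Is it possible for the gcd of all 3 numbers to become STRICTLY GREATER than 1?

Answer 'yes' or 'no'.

Current gcd = 1
gcd of all OTHER numbers (without N[0]=36): gcd([35, 35]) = 35
The new gcd after any change is gcd(35, new_value).
This can be at most 35.
Since 35 > old gcd 1, the gcd CAN increase (e.g., set N[0] = 35).

Answer: yes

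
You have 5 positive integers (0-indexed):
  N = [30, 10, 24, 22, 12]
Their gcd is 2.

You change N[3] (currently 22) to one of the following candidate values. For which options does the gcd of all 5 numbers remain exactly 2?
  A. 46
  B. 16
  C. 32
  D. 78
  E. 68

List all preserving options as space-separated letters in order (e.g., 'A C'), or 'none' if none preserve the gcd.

Answer: A B C D E

Derivation:
Old gcd = 2; gcd of others (without N[3]) = 2
New gcd for candidate v: gcd(2, v). Preserves old gcd iff gcd(2, v) = 2.
  Option A: v=46, gcd(2,46)=2 -> preserves
  Option B: v=16, gcd(2,16)=2 -> preserves
  Option C: v=32, gcd(2,32)=2 -> preserves
  Option D: v=78, gcd(2,78)=2 -> preserves
  Option E: v=68, gcd(2,68)=2 -> preserves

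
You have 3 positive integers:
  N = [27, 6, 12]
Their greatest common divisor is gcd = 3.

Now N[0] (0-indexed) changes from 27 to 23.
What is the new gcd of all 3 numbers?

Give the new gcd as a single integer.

Answer: 1

Derivation:
Numbers: [27, 6, 12], gcd = 3
Change: index 0, 27 -> 23
gcd of the OTHER numbers (without index 0): gcd([6, 12]) = 6
New gcd = gcd(g_others, new_val) = gcd(6, 23) = 1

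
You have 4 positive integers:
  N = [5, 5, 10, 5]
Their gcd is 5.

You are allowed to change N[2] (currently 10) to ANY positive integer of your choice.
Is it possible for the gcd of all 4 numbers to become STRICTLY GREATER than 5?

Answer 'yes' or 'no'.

Answer: no

Derivation:
Current gcd = 5
gcd of all OTHER numbers (without N[2]=10): gcd([5, 5, 5]) = 5
The new gcd after any change is gcd(5, new_value).
This can be at most 5.
Since 5 = old gcd 5, the gcd can only stay the same or decrease.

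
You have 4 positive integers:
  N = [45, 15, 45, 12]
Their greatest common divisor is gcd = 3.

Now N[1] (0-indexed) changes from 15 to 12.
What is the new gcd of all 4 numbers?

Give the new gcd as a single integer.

Numbers: [45, 15, 45, 12], gcd = 3
Change: index 1, 15 -> 12
gcd of the OTHER numbers (without index 1): gcd([45, 45, 12]) = 3
New gcd = gcd(g_others, new_val) = gcd(3, 12) = 3

Answer: 3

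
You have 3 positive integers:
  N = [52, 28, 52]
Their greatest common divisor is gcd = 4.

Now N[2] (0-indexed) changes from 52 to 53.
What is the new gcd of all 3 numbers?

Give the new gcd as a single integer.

Numbers: [52, 28, 52], gcd = 4
Change: index 2, 52 -> 53
gcd of the OTHER numbers (without index 2): gcd([52, 28]) = 4
New gcd = gcd(g_others, new_val) = gcd(4, 53) = 1

Answer: 1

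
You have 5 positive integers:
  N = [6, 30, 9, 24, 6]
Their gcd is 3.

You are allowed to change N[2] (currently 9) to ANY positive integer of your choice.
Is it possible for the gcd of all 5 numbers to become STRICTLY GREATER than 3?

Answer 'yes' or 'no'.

Current gcd = 3
gcd of all OTHER numbers (without N[2]=9): gcd([6, 30, 24, 6]) = 6
The new gcd after any change is gcd(6, new_value).
This can be at most 6.
Since 6 > old gcd 3, the gcd CAN increase (e.g., set N[2] = 6).

Answer: yes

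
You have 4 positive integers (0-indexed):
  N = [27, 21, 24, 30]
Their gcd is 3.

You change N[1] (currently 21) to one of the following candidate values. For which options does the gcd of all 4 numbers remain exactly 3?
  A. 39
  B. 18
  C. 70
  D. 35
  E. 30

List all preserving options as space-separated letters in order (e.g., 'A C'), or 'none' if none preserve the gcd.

Answer: A B E

Derivation:
Old gcd = 3; gcd of others (without N[1]) = 3
New gcd for candidate v: gcd(3, v). Preserves old gcd iff gcd(3, v) = 3.
  Option A: v=39, gcd(3,39)=3 -> preserves
  Option B: v=18, gcd(3,18)=3 -> preserves
  Option C: v=70, gcd(3,70)=1 -> changes
  Option D: v=35, gcd(3,35)=1 -> changes
  Option E: v=30, gcd(3,30)=3 -> preserves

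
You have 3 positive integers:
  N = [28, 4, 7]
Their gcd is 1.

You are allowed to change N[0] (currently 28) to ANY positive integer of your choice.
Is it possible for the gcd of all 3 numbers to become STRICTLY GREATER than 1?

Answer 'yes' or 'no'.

Answer: no

Derivation:
Current gcd = 1
gcd of all OTHER numbers (without N[0]=28): gcd([4, 7]) = 1
The new gcd after any change is gcd(1, new_value).
This can be at most 1.
Since 1 = old gcd 1, the gcd can only stay the same or decrease.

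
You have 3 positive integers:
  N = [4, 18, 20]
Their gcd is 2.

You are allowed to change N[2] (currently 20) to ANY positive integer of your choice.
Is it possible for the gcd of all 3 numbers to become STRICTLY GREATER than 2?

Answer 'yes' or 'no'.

Current gcd = 2
gcd of all OTHER numbers (without N[2]=20): gcd([4, 18]) = 2
The new gcd after any change is gcd(2, new_value).
This can be at most 2.
Since 2 = old gcd 2, the gcd can only stay the same or decrease.

Answer: no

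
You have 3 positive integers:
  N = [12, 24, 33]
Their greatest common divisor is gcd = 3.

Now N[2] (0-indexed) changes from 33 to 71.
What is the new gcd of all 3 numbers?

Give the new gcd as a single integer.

Answer: 1

Derivation:
Numbers: [12, 24, 33], gcd = 3
Change: index 2, 33 -> 71
gcd of the OTHER numbers (without index 2): gcd([12, 24]) = 12
New gcd = gcd(g_others, new_val) = gcd(12, 71) = 1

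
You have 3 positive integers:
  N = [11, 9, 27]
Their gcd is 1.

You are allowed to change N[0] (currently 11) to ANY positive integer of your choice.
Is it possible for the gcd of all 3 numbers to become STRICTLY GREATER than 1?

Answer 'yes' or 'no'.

Answer: yes

Derivation:
Current gcd = 1
gcd of all OTHER numbers (without N[0]=11): gcd([9, 27]) = 9
The new gcd after any change is gcd(9, new_value).
This can be at most 9.
Since 9 > old gcd 1, the gcd CAN increase (e.g., set N[0] = 9).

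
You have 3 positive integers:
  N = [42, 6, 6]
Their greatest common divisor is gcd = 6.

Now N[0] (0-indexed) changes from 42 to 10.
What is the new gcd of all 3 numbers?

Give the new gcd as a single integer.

Answer: 2

Derivation:
Numbers: [42, 6, 6], gcd = 6
Change: index 0, 42 -> 10
gcd of the OTHER numbers (without index 0): gcd([6, 6]) = 6
New gcd = gcd(g_others, new_val) = gcd(6, 10) = 2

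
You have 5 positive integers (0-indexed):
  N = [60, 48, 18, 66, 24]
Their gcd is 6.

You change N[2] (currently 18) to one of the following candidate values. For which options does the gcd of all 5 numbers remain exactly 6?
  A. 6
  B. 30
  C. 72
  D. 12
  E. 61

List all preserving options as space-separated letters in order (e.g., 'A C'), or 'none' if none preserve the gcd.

Answer: A B C D

Derivation:
Old gcd = 6; gcd of others (without N[2]) = 6
New gcd for candidate v: gcd(6, v). Preserves old gcd iff gcd(6, v) = 6.
  Option A: v=6, gcd(6,6)=6 -> preserves
  Option B: v=30, gcd(6,30)=6 -> preserves
  Option C: v=72, gcd(6,72)=6 -> preserves
  Option D: v=12, gcd(6,12)=6 -> preserves
  Option E: v=61, gcd(6,61)=1 -> changes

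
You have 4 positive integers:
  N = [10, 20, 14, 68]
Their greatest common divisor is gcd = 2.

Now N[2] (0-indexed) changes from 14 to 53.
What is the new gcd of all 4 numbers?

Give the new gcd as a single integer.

Answer: 1

Derivation:
Numbers: [10, 20, 14, 68], gcd = 2
Change: index 2, 14 -> 53
gcd of the OTHER numbers (without index 2): gcd([10, 20, 68]) = 2
New gcd = gcd(g_others, new_val) = gcd(2, 53) = 1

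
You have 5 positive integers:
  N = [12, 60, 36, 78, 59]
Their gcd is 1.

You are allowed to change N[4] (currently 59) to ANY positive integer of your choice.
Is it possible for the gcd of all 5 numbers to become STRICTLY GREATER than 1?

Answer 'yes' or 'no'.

Current gcd = 1
gcd of all OTHER numbers (without N[4]=59): gcd([12, 60, 36, 78]) = 6
The new gcd after any change is gcd(6, new_value).
This can be at most 6.
Since 6 > old gcd 1, the gcd CAN increase (e.g., set N[4] = 6).

Answer: yes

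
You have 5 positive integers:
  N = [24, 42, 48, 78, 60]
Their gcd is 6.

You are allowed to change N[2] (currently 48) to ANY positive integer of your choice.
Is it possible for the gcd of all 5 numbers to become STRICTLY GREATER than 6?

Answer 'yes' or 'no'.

Answer: no

Derivation:
Current gcd = 6
gcd of all OTHER numbers (without N[2]=48): gcd([24, 42, 78, 60]) = 6
The new gcd after any change is gcd(6, new_value).
This can be at most 6.
Since 6 = old gcd 6, the gcd can only stay the same or decrease.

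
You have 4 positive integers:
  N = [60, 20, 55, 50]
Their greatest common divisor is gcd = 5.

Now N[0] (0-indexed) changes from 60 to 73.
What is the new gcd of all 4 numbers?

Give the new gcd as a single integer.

Answer: 1

Derivation:
Numbers: [60, 20, 55, 50], gcd = 5
Change: index 0, 60 -> 73
gcd of the OTHER numbers (without index 0): gcd([20, 55, 50]) = 5
New gcd = gcd(g_others, new_val) = gcd(5, 73) = 1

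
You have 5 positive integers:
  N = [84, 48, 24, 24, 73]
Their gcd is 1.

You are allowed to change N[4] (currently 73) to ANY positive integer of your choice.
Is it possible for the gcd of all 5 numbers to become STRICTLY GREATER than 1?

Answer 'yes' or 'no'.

Answer: yes

Derivation:
Current gcd = 1
gcd of all OTHER numbers (without N[4]=73): gcd([84, 48, 24, 24]) = 12
The new gcd after any change is gcd(12, new_value).
This can be at most 12.
Since 12 > old gcd 1, the gcd CAN increase (e.g., set N[4] = 12).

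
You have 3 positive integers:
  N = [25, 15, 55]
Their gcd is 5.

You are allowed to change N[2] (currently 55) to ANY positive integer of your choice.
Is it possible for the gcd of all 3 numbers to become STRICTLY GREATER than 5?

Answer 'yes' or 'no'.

Answer: no

Derivation:
Current gcd = 5
gcd of all OTHER numbers (without N[2]=55): gcd([25, 15]) = 5
The new gcd after any change is gcd(5, new_value).
This can be at most 5.
Since 5 = old gcd 5, the gcd can only stay the same or decrease.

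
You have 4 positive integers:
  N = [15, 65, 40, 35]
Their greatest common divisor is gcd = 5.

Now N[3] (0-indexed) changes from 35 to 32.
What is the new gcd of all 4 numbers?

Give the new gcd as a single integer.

Numbers: [15, 65, 40, 35], gcd = 5
Change: index 3, 35 -> 32
gcd of the OTHER numbers (without index 3): gcd([15, 65, 40]) = 5
New gcd = gcd(g_others, new_val) = gcd(5, 32) = 1

Answer: 1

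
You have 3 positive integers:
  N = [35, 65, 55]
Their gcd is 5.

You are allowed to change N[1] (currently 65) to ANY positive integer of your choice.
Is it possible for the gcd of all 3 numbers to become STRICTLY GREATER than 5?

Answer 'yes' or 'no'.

Current gcd = 5
gcd of all OTHER numbers (without N[1]=65): gcd([35, 55]) = 5
The new gcd after any change is gcd(5, new_value).
This can be at most 5.
Since 5 = old gcd 5, the gcd can only stay the same or decrease.

Answer: no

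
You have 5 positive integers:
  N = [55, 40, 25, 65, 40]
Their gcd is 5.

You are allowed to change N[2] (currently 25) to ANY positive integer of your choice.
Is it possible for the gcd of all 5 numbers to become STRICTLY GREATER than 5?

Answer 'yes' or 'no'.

Current gcd = 5
gcd of all OTHER numbers (without N[2]=25): gcd([55, 40, 65, 40]) = 5
The new gcd after any change is gcd(5, new_value).
This can be at most 5.
Since 5 = old gcd 5, the gcd can only stay the same or decrease.

Answer: no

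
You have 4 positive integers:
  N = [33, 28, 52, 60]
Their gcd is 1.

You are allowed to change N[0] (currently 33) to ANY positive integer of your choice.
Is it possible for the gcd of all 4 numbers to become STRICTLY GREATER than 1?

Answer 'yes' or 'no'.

Current gcd = 1
gcd of all OTHER numbers (without N[0]=33): gcd([28, 52, 60]) = 4
The new gcd after any change is gcd(4, new_value).
This can be at most 4.
Since 4 > old gcd 1, the gcd CAN increase (e.g., set N[0] = 4).

Answer: yes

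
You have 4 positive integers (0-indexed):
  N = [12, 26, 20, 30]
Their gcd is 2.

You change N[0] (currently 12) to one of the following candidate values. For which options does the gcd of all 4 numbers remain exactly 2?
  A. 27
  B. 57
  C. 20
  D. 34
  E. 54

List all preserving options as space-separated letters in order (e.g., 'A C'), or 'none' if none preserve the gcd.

Answer: C D E

Derivation:
Old gcd = 2; gcd of others (without N[0]) = 2
New gcd for candidate v: gcd(2, v). Preserves old gcd iff gcd(2, v) = 2.
  Option A: v=27, gcd(2,27)=1 -> changes
  Option B: v=57, gcd(2,57)=1 -> changes
  Option C: v=20, gcd(2,20)=2 -> preserves
  Option D: v=34, gcd(2,34)=2 -> preserves
  Option E: v=54, gcd(2,54)=2 -> preserves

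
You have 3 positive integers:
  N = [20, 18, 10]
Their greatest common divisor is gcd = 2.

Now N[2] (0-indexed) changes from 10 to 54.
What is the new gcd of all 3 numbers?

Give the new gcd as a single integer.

Numbers: [20, 18, 10], gcd = 2
Change: index 2, 10 -> 54
gcd of the OTHER numbers (without index 2): gcd([20, 18]) = 2
New gcd = gcd(g_others, new_val) = gcd(2, 54) = 2

Answer: 2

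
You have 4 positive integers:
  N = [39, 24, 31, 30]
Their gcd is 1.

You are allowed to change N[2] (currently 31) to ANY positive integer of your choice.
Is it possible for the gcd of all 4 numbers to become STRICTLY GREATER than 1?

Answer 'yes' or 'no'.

Answer: yes

Derivation:
Current gcd = 1
gcd of all OTHER numbers (without N[2]=31): gcd([39, 24, 30]) = 3
The new gcd after any change is gcd(3, new_value).
This can be at most 3.
Since 3 > old gcd 1, the gcd CAN increase (e.g., set N[2] = 3).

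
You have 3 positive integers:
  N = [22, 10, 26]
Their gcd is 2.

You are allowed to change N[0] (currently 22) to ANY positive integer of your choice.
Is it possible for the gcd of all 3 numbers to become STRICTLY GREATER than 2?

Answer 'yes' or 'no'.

Current gcd = 2
gcd of all OTHER numbers (without N[0]=22): gcd([10, 26]) = 2
The new gcd after any change is gcd(2, new_value).
This can be at most 2.
Since 2 = old gcd 2, the gcd can only stay the same or decrease.

Answer: no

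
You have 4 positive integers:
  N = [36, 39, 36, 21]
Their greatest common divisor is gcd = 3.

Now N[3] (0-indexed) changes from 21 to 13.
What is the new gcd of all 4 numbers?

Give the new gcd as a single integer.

Numbers: [36, 39, 36, 21], gcd = 3
Change: index 3, 21 -> 13
gcd of the OTHER numbers (without index 3): gcd([36, 39, 36]) = 3
New gcd = gcd(g_others, new_val) = gcd(3, 13) = 1

Answer: 1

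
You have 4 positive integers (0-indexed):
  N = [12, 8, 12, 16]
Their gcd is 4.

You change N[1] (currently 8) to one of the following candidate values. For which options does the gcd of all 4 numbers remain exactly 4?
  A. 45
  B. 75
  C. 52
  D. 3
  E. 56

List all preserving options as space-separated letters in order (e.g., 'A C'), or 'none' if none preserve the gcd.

Old gcd = 4; gcd of others (without N[1]) = 4
New gcd for candidate v: gcd(4, v). Preserves old gcd iff gcd(4, v) = 4.
  Option A: v=45, gcd(4,45)=1 -> changes
  Option B: v=75, gcd(4,75)=1 -> changes
  Option C: v=52, gcd(4,52)=4 -> preserves
  Option D: v=3, gcd(4,3)=1 -> changes
  Option E: v=56, gcd(4,56)=4 -> preserves

Answer: C E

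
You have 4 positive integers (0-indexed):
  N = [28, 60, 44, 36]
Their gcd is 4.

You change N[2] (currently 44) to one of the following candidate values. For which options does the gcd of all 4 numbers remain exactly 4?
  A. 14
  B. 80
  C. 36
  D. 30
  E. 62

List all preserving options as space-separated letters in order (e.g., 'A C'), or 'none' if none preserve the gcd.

Answer: B C

Derivation:
Old gcd = 4; gcd of others (without N[2]) = 4
New gcd for candidate v: gcd(4, v). Preserves old gcd iff gcd(4, v) = 4.
  Option A: v=14, gcd(4,14)=2 -> changes
  Option B: v=80, gcd(4,80)=4 -> preserves
  Option C: v=36, gcd(4,36)=4 -> preserves
  Option D: v=30, gcd(4,30)=2 -> changes
  Option E: v=62, gcd(4,62)=2 -> changes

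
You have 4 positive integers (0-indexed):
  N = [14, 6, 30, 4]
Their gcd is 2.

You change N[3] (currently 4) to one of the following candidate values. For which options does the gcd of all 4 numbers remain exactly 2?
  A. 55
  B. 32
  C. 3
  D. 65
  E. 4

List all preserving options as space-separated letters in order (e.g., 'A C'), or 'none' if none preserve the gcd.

Answer: B E

Derivation:
Old gcd = 2; gcd of others (without N[3]) = 2
New gcd for candidate v: gcd(2, v). Preserves old gcd iff gcd(2, v) = 2.
  Option A: v=55, gcd(2,55)=1 -> changes
  Option B: v=32, gcd(2,32)=2 -> preserves
  Option C: v=3, gcd(2,3)=1 -> changes
  Option D: v=65, gcd(2,65)=1 -> changes
  Option E: v=4, gcd(2,4)=2 -> preserves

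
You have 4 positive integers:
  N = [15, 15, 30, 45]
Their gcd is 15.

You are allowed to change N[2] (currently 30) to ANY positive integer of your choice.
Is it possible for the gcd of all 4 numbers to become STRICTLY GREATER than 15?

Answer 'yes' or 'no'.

Answer: no

Derivation:
Current gcd = 15
gcd of all OTHER numbers (without N[2]=30): gcd([15, 15, 45]) = 15
The new gcd after any change is gcd(15, new_value).
This can be at most 15.
Since 15 = old gcd 15, the gcd can only stay the same or decrease.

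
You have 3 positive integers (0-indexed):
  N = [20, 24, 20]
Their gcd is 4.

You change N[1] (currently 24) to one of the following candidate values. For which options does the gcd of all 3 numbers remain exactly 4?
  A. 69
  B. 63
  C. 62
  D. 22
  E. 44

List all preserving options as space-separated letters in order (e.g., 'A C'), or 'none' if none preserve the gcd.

Answer: E

Derivation:
Old gcd = 4; gcd of others (without N[1]) = 20
New gcd for candidate v: gcd(20, v). Preserves old gcd iff gcd(20, v) = 4.
  Option A: v=69, gcd(20,69)=1 -> changes
  Option B: v=63, gcd(20,63)=1 -> changes
  Option C: v=62, gcd(20,62)=2 -> changes
  Option D: v=22, gcd(20,22)=2 -> changes
  Option E: v=44, gcd(20,44)=4 -> preserves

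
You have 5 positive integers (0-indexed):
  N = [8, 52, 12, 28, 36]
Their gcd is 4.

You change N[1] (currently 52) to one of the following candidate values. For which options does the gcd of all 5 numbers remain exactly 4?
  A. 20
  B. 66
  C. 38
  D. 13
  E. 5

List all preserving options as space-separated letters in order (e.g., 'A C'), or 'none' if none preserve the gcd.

Answer: A

Derivation:
Old gcd = 4; gcd of others (without N[1]) = 4
New gcd for candidate v: gcd(4, v). Preserves old gcd iff gcd(4, v) = 4.
  Option A: v=20, gcd(4,20)=4 -> preserves
  Option B: v=66, gcd(4,66)=2 -> changes
  Option C: v=38, gcd(4,38)=2 -> changes
  Option D: v=13, gcd(4,13)=1 -> changes
  Option E: v=5, gcd(4,5)=1 -> changes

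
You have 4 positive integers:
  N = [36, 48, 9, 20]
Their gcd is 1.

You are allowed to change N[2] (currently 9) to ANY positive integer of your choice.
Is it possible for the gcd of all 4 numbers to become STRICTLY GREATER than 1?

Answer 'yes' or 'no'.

Current gcd = 1
gcd of all OTHER numbers (without N[2]=9): gcd([36, 48, 20]) = 4
The new gcd after any change is gcd(4, new_value).
This can be at most 4.
Since 4 > old gcd 1, the gcd CAN increase (e.g., set N[2] = 4).

Answer: yes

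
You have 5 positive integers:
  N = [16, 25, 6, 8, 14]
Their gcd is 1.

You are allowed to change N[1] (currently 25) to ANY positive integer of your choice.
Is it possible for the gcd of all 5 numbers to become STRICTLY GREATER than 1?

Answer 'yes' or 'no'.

Answer: yes

Derivation:
Current gcd = 1
gcd of all OTHER numbers (without N[1]=25): gcd([16, 6, 8, 14]) = 2
The new gcd after any change is gcd(2, new_value).
This can be at most 2.
Since 2 > old gcd 1, the gcd CAN increase (e.g., set N[1] = 2).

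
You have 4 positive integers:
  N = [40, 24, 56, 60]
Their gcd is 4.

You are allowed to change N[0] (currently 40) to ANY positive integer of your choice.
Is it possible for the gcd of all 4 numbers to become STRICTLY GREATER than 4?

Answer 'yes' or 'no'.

Current gcd = 4
gcd of all OTHER numbers (without N[0]=40): gcd([24, 56, 60]) = 4
The new gcd after any change is gcd(4, new_value).
This can be at most 4.
Since 4 = old gcd 4, the gcd can only stay the same or decrease.

Answer: no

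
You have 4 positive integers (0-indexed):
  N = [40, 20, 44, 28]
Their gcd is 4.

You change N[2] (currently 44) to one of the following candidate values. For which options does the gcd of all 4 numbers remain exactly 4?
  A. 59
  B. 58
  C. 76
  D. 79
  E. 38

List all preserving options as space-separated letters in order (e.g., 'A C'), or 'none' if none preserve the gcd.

Answer: C

Derivation:
Old gcd = 4; gcd of others (without N[2]) = 4
New gcd for candidate v: gcd(4, v). Preserves old gcd iff gcd(4, v) = 4.
  Option A: v=59, gcd(4,59)=1 -> changes
  Option B: v=58, gcd(4,58)=2 -> changes
  Option C: v=76, gcd(4,76)=4 -> preserves
  Option D: v=79, gcd(4,79)=1 -> changes
  Option E: v=38, gcd(4,38)=2 -> changes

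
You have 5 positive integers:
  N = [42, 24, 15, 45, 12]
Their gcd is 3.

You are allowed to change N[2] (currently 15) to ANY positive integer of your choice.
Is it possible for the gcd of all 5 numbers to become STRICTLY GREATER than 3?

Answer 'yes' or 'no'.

Answer: no

Derivation:
Current gcd = 3
gcd of all OTHER numbers (without N[2]=15): gcd([42, 24, 45, 12]) = 3
The new gcd after any change is gcd(3, new_value).
This can be at most 3.
Since 3 = old gcd 3, the gcd can only stay the same or decrease.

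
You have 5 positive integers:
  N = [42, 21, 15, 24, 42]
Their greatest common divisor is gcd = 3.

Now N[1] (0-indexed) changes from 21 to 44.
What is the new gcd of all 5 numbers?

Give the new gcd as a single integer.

Answer: 1

Derivation:
Numbers: [42, 21, 15, 24, 42], gcd = 3
Change: index 1, 21 -> 44
gcd of the OTHER numbers (without index 1): gcd([42, 15, 24, 42]) = 3
New gcd = gcd(g_others, new_val) = gcd(3, 44) = 1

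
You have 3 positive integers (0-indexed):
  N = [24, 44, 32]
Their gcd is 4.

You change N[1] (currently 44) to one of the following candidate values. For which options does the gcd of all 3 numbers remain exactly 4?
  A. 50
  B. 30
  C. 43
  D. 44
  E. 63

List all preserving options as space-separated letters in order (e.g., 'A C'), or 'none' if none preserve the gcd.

Old gcd = 4; gcd of others (without N[1]) = 8
New gcd for candidate v: gcd(8, v). Preserves old gcd iff gcd(8, v) = 4.
  Option A: v=50, gcd(8,50)=2 -> changes
  Option B: v=30, gcd(8,30)=2 -> changes
  Option C: v=43, gcd(8,43)=1 -> changes
  Option D: v=44, gcd(8,44)=4 -> preserves
  Option E: v=63, gcd(8,63)=1 -> changes

Answer: D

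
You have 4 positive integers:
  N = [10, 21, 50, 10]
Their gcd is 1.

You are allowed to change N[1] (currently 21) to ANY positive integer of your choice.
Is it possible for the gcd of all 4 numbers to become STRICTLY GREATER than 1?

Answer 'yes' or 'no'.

Current gcd = 1
gcd of all OTHER numbers (without N[1]=21): gcd([10, 50, 10]) = 10
The new gcd after any change is gcd(10, new_value).
This can be at most 10.
Since 10 > old gcd 1, the gcd CAN increase (e.g., set N[1] = 10).

Answer: yes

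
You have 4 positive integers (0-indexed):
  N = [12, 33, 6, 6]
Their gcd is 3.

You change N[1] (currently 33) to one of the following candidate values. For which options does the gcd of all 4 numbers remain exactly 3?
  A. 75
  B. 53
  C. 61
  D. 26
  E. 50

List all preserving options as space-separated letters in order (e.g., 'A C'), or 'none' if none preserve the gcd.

Answer: A

Derivation:
Old gcd = 3; gcd of others (without N[1]) = 6
New gcd for candidate v: gcd(6, v). Preserves old gcd iff gcd(6, v) = 3.
  Option A: v=75, gcd(6,75)=3 -> preserves
  Option B: v=53, gcd(6,53)=1 -> changes
  Option C: v=61, gcd(6,61)=1 -> changes
  Option D: v=26, gcd(6,26)=2 -> changes
  Option E: v=50, gcd(6,50)=2 -> changes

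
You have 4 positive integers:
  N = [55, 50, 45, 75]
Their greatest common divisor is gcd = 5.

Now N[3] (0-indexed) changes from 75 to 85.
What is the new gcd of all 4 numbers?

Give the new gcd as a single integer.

Numbers: [55, 50, 45, 75], gcd = 5
Change: index 3, 75 -> 85
gcd of the OTHER numbers (without index 3): gcd([55, 50, 45]) = 5
New gcd = gcd(g_others, new_val) = gcd(5, 85) = 5

Answer: 5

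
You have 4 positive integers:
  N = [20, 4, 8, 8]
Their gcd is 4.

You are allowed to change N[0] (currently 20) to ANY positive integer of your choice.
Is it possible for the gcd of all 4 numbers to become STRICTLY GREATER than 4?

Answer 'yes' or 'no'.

Answer: no

Derivation:
Current gcd = 4
gcd of all OTHER numbers (without N[0]=20): gcd([4, 8, 8]) = 4
The new gcd after any change is gcd(4, new_value).
This can be at most 4.
Since 4 = old gcd 4, the gcd can only stay the same or decrease.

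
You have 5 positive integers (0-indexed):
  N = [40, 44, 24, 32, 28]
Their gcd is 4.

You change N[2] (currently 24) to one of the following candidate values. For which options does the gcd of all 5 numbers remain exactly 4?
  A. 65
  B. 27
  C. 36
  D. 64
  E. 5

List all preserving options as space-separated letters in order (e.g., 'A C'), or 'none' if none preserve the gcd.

Answer: C D

Derivation:
Old gcd = 4; gcd of others (without N[2]) = 4
New gcd for candidate v: gcd(4, v). Preserves old gcd iff gcd(4, v) = 4.
  Option A: v=65, gcd(4,65)=1 -> changes
  Option B: v=27, gcd(4,27)=1 -> changes
  Option C: v=36, gcd(4,36)=4 -> preserves
  Option D: v=64, gcd(4,64)=4 -> preserves
  Option E: v=5, gcd(4,5)=1 -> changes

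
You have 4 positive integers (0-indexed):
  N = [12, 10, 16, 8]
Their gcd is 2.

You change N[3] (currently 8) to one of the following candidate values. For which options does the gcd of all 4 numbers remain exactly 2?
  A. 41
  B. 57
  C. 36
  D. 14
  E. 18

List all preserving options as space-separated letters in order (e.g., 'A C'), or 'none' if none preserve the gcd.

Answer: C D E

Derivation:
Old gcd = 2; gcd of others (without N[3]) = 2
New gcd for candidate v: gcd(2, v). Preserves old gcd iff gcd(2, v) = 2.
  Option A: v=41, gcd(2,41)=1 -> changes
  Option B: v=57, gcd(2,57)=1 -> changes
  Option C: v=36, gcd(2,36)=2 -> preserves
  Option D: v=14, gcd(2,14)=2 -> preserves
  Option E: v=18, gcd(2,18)=2 -> preserves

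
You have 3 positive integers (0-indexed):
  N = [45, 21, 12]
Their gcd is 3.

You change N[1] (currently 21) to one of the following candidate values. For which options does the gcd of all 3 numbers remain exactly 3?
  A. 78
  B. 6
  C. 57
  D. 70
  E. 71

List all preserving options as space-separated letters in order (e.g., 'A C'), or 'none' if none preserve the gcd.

Answer: A B C

Derivation:
Old gcd = 3; gcd of others (without N[1]) = 3
New gcd for candidate v: gcd(3, v). Preserves old gcd iff gcd(3, v) = 3.
  Option A: v=78, gcd(3,78)=3 -> preserves
  Option B: v=6, gcd(3,6)=3 -> preserves
  Option C: v=57, gcd(3,57)=3 -> preserves
  Option D: v=70, gcd(3,70)=1 -> changes
  Option E: v=71, gcd(3,71)=1 -> changes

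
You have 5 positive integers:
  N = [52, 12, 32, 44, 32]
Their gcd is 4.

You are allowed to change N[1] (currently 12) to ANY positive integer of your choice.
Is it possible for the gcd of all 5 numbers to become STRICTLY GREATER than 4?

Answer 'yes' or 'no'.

Answer: no

Derivation:
Current gcd = 4
gcd of all OTHER numbers (without N[1]=12): gcd([52, 32, 44, 32]) = 4
The new gcd after any change is gcd(4, new_value).
This can be at most 4.
Since 4 = old gcd 4, the gcd can only stay the same or decrease.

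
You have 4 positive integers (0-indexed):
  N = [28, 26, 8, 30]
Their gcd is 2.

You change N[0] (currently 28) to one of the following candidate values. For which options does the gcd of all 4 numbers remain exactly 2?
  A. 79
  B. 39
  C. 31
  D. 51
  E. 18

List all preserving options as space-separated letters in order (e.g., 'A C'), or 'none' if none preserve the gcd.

Answer: E

Derivation:
Old gcd = 2; gcd of others (without N[0]) = 2
New gcd for candidate v: gcd(2, v). Preserves old gcd iff gcd(2, v) = 2.
  Option A: v=79, gcd(2,79)=1 -> changes
  Option B: v=39, gcd(2,39)=1 -> changes
  Option C: v=31, gcd(2,31)=1 -> changes
  Option D: v=51, gcd(2,51)=1 -> changes
  Option E: v=18, gcd(2,18)=2 -> preserves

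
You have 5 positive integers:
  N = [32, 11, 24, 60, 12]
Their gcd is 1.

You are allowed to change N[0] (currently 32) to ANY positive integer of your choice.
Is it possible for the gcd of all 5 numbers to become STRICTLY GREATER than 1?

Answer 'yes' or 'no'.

Answer: no

Derivation:
Current gcd = 1
gcd of all OTHER numbers (without N[0]=32): gcd([11, 24, 60, 12]) = 1
The new gcd after any change is gcd(1, new_value).
This can be at most 1.
Since 1 = old gcd 1, the gcd can only stay the same or decrease.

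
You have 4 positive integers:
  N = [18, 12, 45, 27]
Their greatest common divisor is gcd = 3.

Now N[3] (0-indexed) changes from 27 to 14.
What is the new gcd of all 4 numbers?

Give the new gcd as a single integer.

Numbers: [18, 12, 45, 27], gcd = 3
Change: index 3, 27 -> 14
gcd of the OTHER numbers (without index 3): gcd([18, 12, 45]) = 3
New gcd = gcd(g_others, new_val) = gcd(3, 14) = 1

Answer: 1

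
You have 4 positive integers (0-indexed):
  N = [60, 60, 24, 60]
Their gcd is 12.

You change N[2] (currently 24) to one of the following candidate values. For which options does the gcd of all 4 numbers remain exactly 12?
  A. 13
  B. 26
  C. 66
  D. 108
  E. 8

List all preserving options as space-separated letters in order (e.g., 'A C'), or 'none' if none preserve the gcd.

Old gcd = 12; gcd of others (without N[2]) = 60
New gcd for candidate v: gcd(60, v). Preserves old gcd iff gcd(60, v) = 12.
  Option A: v=13, gcd(60,13)=1 -> changes
  Option B: v=26, gcd(60,26)=2 -> changes
  Option C: v=66, gcd(60,66)=6 -> changes
  Option D: v=108, gcd(60,108)=12 -> preserves
  Option E: v=8, gcd(60,8)=4 -> changes

Answer: D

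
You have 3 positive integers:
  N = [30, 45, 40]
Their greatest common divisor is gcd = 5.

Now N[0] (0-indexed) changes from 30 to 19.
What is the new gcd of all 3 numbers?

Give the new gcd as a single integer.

Answer: 1

Derivation:
Numbers: [30, 45, 40], gcd = 5
Change: index 0, 30 -> 19
gcd of the OTHER numbers (without index 0): gcd([45, 40]) = 5
New gcd = gcd(g_others, new_val) = gcd(5, 19) = 1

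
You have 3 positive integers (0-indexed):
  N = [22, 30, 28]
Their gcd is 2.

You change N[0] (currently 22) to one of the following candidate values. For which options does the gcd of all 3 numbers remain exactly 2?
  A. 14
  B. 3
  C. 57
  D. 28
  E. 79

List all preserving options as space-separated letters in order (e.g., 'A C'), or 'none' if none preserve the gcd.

Old gcd = 2; gcd of others (without N[0]) = 2
New gcd for candidate v: gcd(2, v). Preserves old gcd iff gcd(2, v) = 2.
  Option A: v=14, gcd(2,14)=2 -> preserves
  Option B: v=3, gcd(2,3)=1 -> changes
  Option C: v=57, gcd(2,57)=1 -> changes
  Option D: v=28, gcd(2,28)=2 -> preserves
  Option E: v=79, gcd(2,79)=1 -> changes

Answer: A D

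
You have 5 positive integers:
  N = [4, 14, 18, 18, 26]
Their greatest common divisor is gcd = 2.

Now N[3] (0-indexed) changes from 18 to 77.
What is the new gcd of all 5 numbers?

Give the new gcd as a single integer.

Answer: 1

Derivation:
Numbers: [4, 14, 18, 18, 26], gcd = 2
Change: index 3, 18 -> 77
gcd of the OTHER numbers (without index 3): gcd([4, 14, 18, 26]) = 2
New gcd = gcd(g_others, new_val) = gcd(2, 77) = 1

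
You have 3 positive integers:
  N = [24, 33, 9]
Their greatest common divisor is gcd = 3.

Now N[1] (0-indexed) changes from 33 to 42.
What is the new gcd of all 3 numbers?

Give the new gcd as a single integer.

Numbers: [24, 33, 9], gcd = 3
Change: index 1, 33 -> 42
gcd of the OTHER numbers (without index 1): gcd([24, 9]) = 3
New gcd = gcd(g_others, new_val) = gcd(3, 42) = 3

Answer: 3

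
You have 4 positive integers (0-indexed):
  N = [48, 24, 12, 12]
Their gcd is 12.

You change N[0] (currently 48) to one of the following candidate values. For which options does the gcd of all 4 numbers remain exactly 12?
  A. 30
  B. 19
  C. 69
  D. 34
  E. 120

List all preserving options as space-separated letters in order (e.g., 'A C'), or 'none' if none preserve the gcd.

Answer: E

Derivation:
Old gcd = 12; gcd of others (without N[0]) = 12
New gcd for candidate v: gcd(12, v). Preserves old gcd iff gcd(12, v) = 12.
  Option A: v=30, gcd(12,30)=6 -> changes
  Option B: v=19, gcd(12,19)=1 -> changes
  Option C: v=69, gcd(12,69)=3 -> changes
  Option D: v=34, gcd(12,34)=2 -> changes
  Option E: v=120, gcd(12,120)=12 -> preserves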